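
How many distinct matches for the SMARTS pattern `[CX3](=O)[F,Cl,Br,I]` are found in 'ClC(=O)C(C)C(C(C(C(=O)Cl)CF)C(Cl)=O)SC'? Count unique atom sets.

3

[CX3](=O)[F,Cl,Br,I] is the SMARTS for an acyl halide: a carbonyl carbon bonded to a halogen.
The molecule carries 3 separate instances of an acyl chloride (-C(=O)Cl) meeting every constraint; each maps to a distinct set of atoms, giving 3 matches.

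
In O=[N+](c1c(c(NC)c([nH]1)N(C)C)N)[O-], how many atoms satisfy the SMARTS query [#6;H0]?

4

The query [#6;H0] means: any carbon with no attached hydrogen.
Check the 14 heavy atoms by environment: 1× n (aromatic, H1) → no; 4× c (aromatic, H0) → match; 1× N (charge +1, H0) → no; 1× O (charge -1, H0) → no; 1× O (H0) → no; 1× N (H1) → no; 3× C (H3) → no; 1× N (H0) → no; 1× N (H2) → no.
That gives 4 matching atoms.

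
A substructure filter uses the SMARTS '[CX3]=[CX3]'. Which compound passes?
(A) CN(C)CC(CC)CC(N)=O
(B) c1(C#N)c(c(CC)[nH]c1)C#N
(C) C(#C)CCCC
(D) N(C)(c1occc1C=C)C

D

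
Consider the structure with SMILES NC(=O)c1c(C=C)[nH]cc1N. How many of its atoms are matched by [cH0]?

3

The query [cH0] means: aromatic carbon with no attached hydrogen (substituted or ring-fusion).
Check the 11 heavy atoms by environment: 1× n (aromatic, H1) → no; 1× c (aromatic, H1) → no; 3× c (aromatic, H0) → match; 2× N (H2) → no; 1× C (H1) → no; 1× C (H2) → no; 1× C (H0) → no; 1× O (H0) → no.
That gives 3 matching atoms.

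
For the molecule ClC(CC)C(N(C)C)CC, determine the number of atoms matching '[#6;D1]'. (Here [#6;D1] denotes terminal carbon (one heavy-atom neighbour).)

4

The query [#6;D1] means: carbon bonded to exactly one heavy atom.
Check the 10 heavy atoms by environment: 2× C (D2) → no; 2× C (D3) → no; 4× C (D1) → match; 1× Cl (D1) → no; 1× N (D3) → no.
That gives 4 matching atoms.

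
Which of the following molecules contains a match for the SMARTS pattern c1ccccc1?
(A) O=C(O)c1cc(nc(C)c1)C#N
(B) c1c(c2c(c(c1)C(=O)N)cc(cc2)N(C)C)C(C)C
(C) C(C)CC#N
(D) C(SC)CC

B

c1ccccc1 describes six aromatic carbons in a ring (a benzene ring).
(A) has a methyl group (-CH3) but no six-membered all-carbon aromatic ring is present.
(B) contains the required atom environment, so the pattern matches.
(C) has a methyl group (-CH3) but no six-membered all-carbon aromatic ring is present.
(D) has a methyl group (-CH3) but no six-membered all-carbon aromatic ring is present.
So the answer is (B).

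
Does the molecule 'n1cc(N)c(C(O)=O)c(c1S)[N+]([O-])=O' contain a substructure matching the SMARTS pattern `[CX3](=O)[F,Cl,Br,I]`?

The pattern [CX3](=O)[F,Cl,Br,I] describes a carbonyl carbon bonded to a halogen — an acyl halide.
The closest candidate here is a carboxylic acid group (-C(=O)OH), but the carbonyl is bonded to -OH, not to a halogen. No other fragment satisfies the full query, so there is no match.

No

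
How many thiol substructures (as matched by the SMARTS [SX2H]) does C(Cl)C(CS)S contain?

[SX2H] is the SMARTS for a thiol: an aliphatic sulfur with two connections, one being H.
The molecule carries 2 separate instances of a thiol (-SH) meeting every constraint; each maps to a distinct set of atoms, giving 2 matches.

2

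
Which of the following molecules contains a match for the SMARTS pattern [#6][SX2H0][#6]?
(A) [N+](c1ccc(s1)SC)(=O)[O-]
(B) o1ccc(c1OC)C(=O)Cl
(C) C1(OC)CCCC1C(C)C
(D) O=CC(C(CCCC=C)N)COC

[#6][SX2H0][#6] describes an aliphatic sulfur bridging two carbons with no H on the sulfur (a thioether).
(A) contains a methylthio ether (-SCH3), which satisfies every atom and bond constraint.
(B) has a methoxy ether (-OCH3) but the bridging atom is O, not S.
(C) has a methoxy ether (-OCH3) but the bridging atom is O, not S.
(D) has a methoxy ether (-OCH3) but the bridging atom is O, not S.
So the answer is (A).

A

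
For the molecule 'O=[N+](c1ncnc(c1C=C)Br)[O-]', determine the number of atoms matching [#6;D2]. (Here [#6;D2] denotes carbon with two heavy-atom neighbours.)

2

Check the 12 heavy atoms by environment: 2× n (aromatic, D2) → no; 1× c (aromatic, D2) → match; 3× c (aromatic, D3) → no; 1× C (D2) → match; 1× C (D1) → no; 1× Br (D1) → no; 1× N (charge +1, D3) → no; 1× O (charge -1, D1) → no; 1× O (D1) → no.
Summing the matching environments: 1 + 1 = 2 matching atoms.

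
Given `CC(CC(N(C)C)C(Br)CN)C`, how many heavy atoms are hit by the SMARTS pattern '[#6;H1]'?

Check the 12 heavy atoms by environment: 2× C (H2) → no; 3× C (H1) → match; 1× N (H2) → no; 4× C (H3) → no; 1× N (H0) → no; 1× Br (H0) → no.
That gives 3 matching atoms.

3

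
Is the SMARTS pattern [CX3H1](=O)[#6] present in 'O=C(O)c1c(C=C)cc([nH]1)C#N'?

No

The pattern [CX3H1](=O)[#6] describes an sp2 carbon with one H, double-bonded to O and single-bonded to carbon — an aldehyde.
The closest candidate here is a carboxylic acid group (-C(=O)OH), but the carbonyl carbon has H0 and is bonded to O, not H1. No other fragment satisfies the full query, so there is no match.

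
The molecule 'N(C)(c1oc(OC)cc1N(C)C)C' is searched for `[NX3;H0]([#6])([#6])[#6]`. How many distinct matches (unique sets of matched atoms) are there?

2

[NX3;H0]([#6])([#6])[#6] is the SMARTS for a tertiary amine: a trivalent nitrogen with no H, bonded to three carbons.
The molecule carries 2 separate instances of a dimethylamino group (-N(CH3)2) meeting every constraint; each maps to a distinct set of atoms, giving 2 matches.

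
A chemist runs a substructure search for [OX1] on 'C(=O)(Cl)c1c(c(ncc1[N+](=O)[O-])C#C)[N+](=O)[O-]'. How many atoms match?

The query [OX1] means: aliphatic oxygen with one total connection — typically a carbonyl =O or an oxide.
Check the 17 heavy atoms by environment: 1× n (aromatic, X2) → no; 5× c (aromatic, X3) → no; 2× N (charge +1, X3) → no; 2× O (charge -1, X1) → match; 3× O (X1) → match; 1× C (X3) → no; 1× Cl (X1) → no; 2× C (X2) → no.
Summing the matching environments: 2 + 3 = 5 matching atoms.

5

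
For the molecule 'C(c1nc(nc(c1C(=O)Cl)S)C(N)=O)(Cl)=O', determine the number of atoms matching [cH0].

The query [cH0] means: aromatic carbon with no attached hydrogen (substituted or ring-fusion).
Check the 16 heavy atoms by environment: 2× n (aromatic, H0) → no; 4× c (aromatic, H0) → match; 1× S (H1) → no; 3× C (H0) → no; 3× O (H0) → no; 2× Cl (H0) → no; 1× N (H2) → no.
That gives 4 matching atoms.

4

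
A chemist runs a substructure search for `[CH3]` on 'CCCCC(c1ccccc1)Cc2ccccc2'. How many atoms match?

The query [CH3] means: aliphatic carbon with exactly three hydrogens.
Check the 18 heavy atoms by environment: 4× C (H2) → no; 1× C (H1) → no; 1× C (H3) → match; 2× c (aromatic, H0) → no; 10× c (aromatic, H1) → no.
That gives 1 matching atom.

1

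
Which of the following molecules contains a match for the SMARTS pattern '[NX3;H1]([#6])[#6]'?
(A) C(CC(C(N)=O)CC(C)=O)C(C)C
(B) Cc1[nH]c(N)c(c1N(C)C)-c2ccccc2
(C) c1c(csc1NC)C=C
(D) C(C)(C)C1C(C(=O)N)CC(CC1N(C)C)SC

C

[NX3;H1]([#6])[#6] describes a trivalent nitrogen with one H, bonded to two carbons (a secondary amine).
(A) has a primary amide (-C(=O)NH2) but the -C(=O)NH2 nitrogen has H2, not H1.
(B) has a dimethylamino group (-N(CH3)2) but the nitrogen has H0, not H1.
(C) contains an N-methylamino group (-NHCH3), which satisfies every atom and bond constraint.
(D) has a dimethylamino group (-N(CH3)2) but the nitrogen has H0, not H1.
So the answer is (C).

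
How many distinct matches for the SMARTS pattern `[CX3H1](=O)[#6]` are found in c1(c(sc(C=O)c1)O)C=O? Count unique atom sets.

2

[CX3H1](=O)[#6] is the SMARTS for an aldehyde: an sp2 carbon with one H, double-bonded to O and single-bonded to carbon.
The molecule carries 2 separate instances of an aldehyde (-CHO) meeting every constraint; each maps to a distinct set of atoms, giving 2 matches.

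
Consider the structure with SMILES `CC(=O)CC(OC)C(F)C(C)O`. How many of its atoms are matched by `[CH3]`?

3

The query [CH3] means: aliphatic carbon with exactly three hydrogens.
Check the 12 heavy atoms by environment: 1× C (H2) → no; 3× C (H1) → no; 3× C (H3) → match; 1× C (H0) → no; 2× O (H0) → no; 1× O (H1) → no; 1× F (H0) → no.
That gives 3 matching atoms.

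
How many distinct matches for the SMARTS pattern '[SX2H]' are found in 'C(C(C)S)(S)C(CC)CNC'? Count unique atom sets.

2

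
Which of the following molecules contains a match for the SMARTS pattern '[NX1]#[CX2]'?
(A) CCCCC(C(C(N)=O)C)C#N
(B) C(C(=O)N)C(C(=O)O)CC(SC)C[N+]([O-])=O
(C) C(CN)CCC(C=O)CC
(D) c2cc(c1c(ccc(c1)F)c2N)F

A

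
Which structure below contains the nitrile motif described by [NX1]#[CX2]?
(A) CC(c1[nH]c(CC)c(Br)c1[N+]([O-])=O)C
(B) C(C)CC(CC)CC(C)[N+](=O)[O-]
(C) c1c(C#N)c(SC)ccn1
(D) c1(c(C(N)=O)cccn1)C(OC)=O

C

[NX1]#[CX2] describes a nitrogen triple-bonded to a two-connected carbon (a nitrile).
(A) has a nitro group (-[N+](=O)[O-]) but there is no C#N triple bond.
(B) has a nitro group (-[N+](=O)[O-]) but there is no C#N triple bond.
(C) contains a nitrile (-C#N), which satisfies every atom and bond constraint.
(D) has a primary amide (-C(=O)NH2) but the nitrogen is NX3, not NX1.
So the answer is (C).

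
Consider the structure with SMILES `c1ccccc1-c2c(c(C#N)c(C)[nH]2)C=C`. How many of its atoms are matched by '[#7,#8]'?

2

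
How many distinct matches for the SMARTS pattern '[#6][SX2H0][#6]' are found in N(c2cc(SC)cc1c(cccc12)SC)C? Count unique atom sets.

2

[#6][SX2H0][#6] is the SMARTS for a thioether: an aliphatic sulfur bridging two carbons with no H on the sulfur.
The molecule carries 2 separate instances of a methylthio ether (-SCH3) meeting every constraint; each maps to a distinct set of atoms, giving 2 matches.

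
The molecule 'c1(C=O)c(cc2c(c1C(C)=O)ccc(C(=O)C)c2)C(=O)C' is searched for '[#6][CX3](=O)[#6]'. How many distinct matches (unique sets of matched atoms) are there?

3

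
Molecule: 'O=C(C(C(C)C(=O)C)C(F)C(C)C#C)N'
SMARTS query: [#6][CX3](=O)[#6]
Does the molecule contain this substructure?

Yes

The pattern [#6][CX3](=O)[#6] describes a carbonyl carbon (no H) flanked by two carbons — a ketone.
The molecule carries an acetyl/ketone group (-C(=O)CH3), whose atoms satisfy every constraint of the query, so the pattern matches.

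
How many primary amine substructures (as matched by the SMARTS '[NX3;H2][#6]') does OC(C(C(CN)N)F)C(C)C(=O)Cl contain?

2

[NX3;H2][#6] is the SMARTS for a primary amine: a trivalent nitrogen with two H attached to carbon.
The molecule carries 2 separate instances of a primary amino group (-NH2) meeting every constraint; each maps to a distinct set of atoms, giving 2 matches.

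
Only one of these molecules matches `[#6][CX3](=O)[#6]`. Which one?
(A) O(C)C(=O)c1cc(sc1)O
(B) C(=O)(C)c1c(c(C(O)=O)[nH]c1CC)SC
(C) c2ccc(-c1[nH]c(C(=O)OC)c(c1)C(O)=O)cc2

B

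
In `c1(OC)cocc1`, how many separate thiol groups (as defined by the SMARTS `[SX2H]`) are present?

0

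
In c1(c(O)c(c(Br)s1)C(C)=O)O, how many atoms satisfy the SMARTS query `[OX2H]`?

Check the 11 heavy atoms by environment: 1× s (aromatic, H0, X2) → no; 4× c (aromatic, H0, X3) → no; 1× Br (H0, X1) → no; 1× C (H0, X3) → no; 1× O (H0, X1) → no; 1× C (H3, X4) → no; 2× O (H1, X2) → match.
That gives 2 matching atoms.

2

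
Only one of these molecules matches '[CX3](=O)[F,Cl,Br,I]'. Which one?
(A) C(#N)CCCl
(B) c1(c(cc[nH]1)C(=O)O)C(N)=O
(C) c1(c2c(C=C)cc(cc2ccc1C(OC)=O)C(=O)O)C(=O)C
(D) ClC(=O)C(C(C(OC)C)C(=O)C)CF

D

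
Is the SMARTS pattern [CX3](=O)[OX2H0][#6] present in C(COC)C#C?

The pattern [CX3](=O)[OX2H0][#6] describes a carbonyl carbon bonded to an oxygen that is itself bonded to carbon (no H on that O) — an ester.
The closest candidate here is a methoxy ether (-OCH3), but the ether oxygen is not adjacent to a C=O carbon. No other fragment satisfies the full query, so there is no match.

No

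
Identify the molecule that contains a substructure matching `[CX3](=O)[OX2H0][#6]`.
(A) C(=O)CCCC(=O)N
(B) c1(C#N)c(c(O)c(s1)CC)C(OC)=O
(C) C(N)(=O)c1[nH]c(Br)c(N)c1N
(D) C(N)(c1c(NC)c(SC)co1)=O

B

[CX3](=O)[OX2H0][#6] describes a carbonyl carbon bonded to an oxygen that is itself bonded to carbon (no H on that O) (an ester).
(A) has a primary amide (-C(=O)NH2) but the carbonyl is bonded to N, not to an O-C linkage.
(B) contains a methyl-ester group (-C(=O)OCH3), which satisfies every atom and bond constraint.
(C) has a primary amide (-C(=O)NH2) but the carbonyl is bonded to N, not to an O-C linkage.
(D) has a primary amide (-C(=O)NH2) but the carbonyl is bonded to N, not to an O-C linkage.
So the answer is (B).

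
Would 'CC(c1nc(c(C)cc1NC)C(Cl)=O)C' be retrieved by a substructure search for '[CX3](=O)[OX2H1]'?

The pattern [CX3](=O)[OX2H1] describes an sp2 carbon double-bonded to O and single-bonded to an -OH oxygen — a carboxylic acid.
The closest candidate here is an acyl chloride (-C(=O)Cl), but the carbonyl is bonded to Cl, not to an -OH oxygen. No other fragment satisfies the full query, so there is no match.

No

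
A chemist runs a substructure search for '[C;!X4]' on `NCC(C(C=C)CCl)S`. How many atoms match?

2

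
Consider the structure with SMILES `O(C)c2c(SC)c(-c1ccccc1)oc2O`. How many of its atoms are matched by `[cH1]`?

Check the 16 heavy atoms by environment: 1× o (aromatic, H0) → no; 5× c (aromatic, H0) → no; 1× S (H0) → no; 2× C (H3) → no; 1× O (H0) → no; 5× c (aromatic, H1) → match; 1× O (H1) → no.
That gives 5 matching atoms.

5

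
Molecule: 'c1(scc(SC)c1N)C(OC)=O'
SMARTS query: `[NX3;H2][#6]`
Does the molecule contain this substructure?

Yes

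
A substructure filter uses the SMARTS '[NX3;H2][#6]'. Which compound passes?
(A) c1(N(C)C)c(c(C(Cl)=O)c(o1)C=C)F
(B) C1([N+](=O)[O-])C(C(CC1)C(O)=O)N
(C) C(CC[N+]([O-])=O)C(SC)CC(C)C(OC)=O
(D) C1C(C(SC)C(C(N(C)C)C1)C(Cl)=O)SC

B

[NX3;H2][#6] describes a trivalent nitrogen with two H attached to carbon (a primary amine).
(A) has a dimethylamino group (-N(CH3)2) but the nitrogen has H0, not H2.
(B) contains a primary amino group (-NH2), which satisfies every atom and bond constraint.
(C) has a nitro group (-[N+](=O)[O-]) but the nitrogen is [N+] with no H, not NX3H2.
(D) has a dimethylamino group (-N(CH3)2) but the nitrogen has H0, not H2.
So the answer is (B).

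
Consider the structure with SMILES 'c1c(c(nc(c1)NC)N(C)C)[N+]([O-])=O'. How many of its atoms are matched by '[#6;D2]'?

2

Check the 14 heavy atoms by environment: 1× n (aromatic, D2) → no; 3× c (aromatic, D3) → no; 2× c (aromatic, D2) → match; 1× N (D2) → no; 3× C (D1) → no; 1× N (charge +1, D3) → no; 1× O (charge -1, D1) → no; 1× O (D1) → no; 1× N (D3) → no.
That gives 2 matching atoms.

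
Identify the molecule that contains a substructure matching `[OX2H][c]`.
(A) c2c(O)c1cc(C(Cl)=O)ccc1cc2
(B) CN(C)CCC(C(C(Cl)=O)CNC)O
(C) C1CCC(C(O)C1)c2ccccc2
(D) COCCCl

[OX2H][c] describes a hydroxyl oxygen attached to an aromatic carbon (a phenol).
(A) contains a hydroxyl group (-OH), which satisfies every atom and bond constraint.
(B) has a hydroxyl group (-OH) but the -OH is on an aliphatic carbon, not an aromatic c.
(C) has a hydroxyl group (-OH) but the -OH is on an aliphatic carbon, not an aromatic c.
(D) has a methoxy ether (-OCH3) but the oxygen has H0, not H1.
So the answer is (A).

A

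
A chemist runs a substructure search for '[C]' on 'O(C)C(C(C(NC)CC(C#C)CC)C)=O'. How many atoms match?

The query [C] means: uppercase C matches aliphatic (non-aromatic) carbon only.
Check the 15 heavy atoms by environment: 12× C → match; 1× N → no; 2× O → no.
That gives 12 matching atoms.

12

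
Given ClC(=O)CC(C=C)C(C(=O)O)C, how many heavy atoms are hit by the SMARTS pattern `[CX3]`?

4

The query [CX3] means: C with X3: aliphatic carbon with exactly 3 total connections.
Check the 12 heavy atoms by environment: 4× C (X4) → no; 4× C (X3) → match; 2× O (X1) → no; 1× Cl (X1) → no; 1× O (X2) → no.
That gives 4 matching atoms.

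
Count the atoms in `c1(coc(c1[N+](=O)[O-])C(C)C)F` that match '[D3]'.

5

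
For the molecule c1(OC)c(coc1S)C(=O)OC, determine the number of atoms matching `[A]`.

7

Check the 12 heavy atoms by environment: 1× o (aromatic) → no; 4× c (aromatic) → no; 3× C → match; 3× O → match; 1× S → match.
Summing the matching environments: 3 + 3 + 1 = 7 matching atoms.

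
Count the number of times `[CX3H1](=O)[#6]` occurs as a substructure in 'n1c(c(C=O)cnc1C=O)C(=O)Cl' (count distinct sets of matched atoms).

2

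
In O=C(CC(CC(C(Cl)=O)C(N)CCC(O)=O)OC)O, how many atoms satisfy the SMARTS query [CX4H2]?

4

Check the 19 heavy atoms by environment: 4× C (H2, X4) → match; 3× C (H1, X4) → no; 1× O (H0, X2) → no; 1× C (H3, X4) → no; 3× C (H0, X3) → no; 3× O (H0, X1) → no; 1× Cl (H0, X1) → no; 1× N (H2, X3) → no; 2× O (H1, X2) → no.
That gives 4 matching atoms.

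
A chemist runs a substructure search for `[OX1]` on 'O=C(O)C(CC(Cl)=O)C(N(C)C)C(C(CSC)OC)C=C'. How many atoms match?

2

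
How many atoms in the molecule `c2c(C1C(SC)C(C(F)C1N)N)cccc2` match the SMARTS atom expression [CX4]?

6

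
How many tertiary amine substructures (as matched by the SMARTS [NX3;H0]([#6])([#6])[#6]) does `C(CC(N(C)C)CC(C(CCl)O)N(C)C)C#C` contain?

[NX3;H0]([#6])([#6])[#6] is the SMARTS for a tertiary amine: a trivalent nitrogen with no H, bonded to three carbons.
The molecule carries 2 separate instances of a dimethylamino group (-N(CH3)2) meeting every constraint; each maps to a distinct set of atoms, giving 2 matches.

2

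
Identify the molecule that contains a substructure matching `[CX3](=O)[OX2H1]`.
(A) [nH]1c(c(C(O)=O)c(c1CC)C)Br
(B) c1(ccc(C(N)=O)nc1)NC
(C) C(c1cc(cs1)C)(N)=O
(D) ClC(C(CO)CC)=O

A

[CX3](=O)[OX2H1] describes an sp2 carbon double-bonded to O and single-bonded to an -OH oxygen (a carboxylic acid).
(A) contains a carboxylic acid group (-C(=O)OH), which satisfies every atom and bond constraint.
(B) has a primary amide (-C(=O)NH2) but the carbonyl is bonded to N, not to an -OH oxygen.
(C) has a primary amide (-C(=O)NH2) but the carbonyl is bonded to N, not to an -OH oxygen.
(D) has an acyl chloride (-C(=O)Cl) but the carbonyl is bonded to Cl, not to an -OH oxygen.
So the answer is (A).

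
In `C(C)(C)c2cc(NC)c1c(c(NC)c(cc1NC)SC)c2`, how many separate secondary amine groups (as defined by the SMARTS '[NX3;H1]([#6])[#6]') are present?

3

[NX3;H1]([#6])[#6] is the SMARTS for a secondary amine: a trivalent nitrogen with one H, bonded to two carbons.
The molecule carries 3 separate instances of an N-methylamino group (-NHCH3) meeting every constraint; each maps to a distinct set of atoms, giving 3 matches.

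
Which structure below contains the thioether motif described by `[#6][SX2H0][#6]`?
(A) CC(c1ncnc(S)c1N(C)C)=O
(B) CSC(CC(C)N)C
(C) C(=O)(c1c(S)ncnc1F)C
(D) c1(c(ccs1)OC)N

[#6][SX2H0][#6] describes an aliphatic sulfur bridging two carbons with no H on the sulfur (a thioether).
(A) has a thiol (-SH) but the sulfur has H1, not H0 bridging two carbons.
(B) contains a methylthio ether (-SCH3), which satisfies every atom and bond constraint.
(C) has a thiol (-SH) but the sulfur has H1, not H0 bridging two carbons.
(D) has a methoxy ether (-OCH3) but the bridging atom is O, not S.
So the answer is (B).

B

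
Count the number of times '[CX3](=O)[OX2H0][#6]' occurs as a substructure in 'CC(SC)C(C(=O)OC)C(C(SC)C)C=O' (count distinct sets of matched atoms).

1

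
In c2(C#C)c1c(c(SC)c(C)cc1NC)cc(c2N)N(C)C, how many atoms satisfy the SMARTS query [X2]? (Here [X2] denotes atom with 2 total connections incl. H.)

The query [X2] means: any atom with exactly two total connections (bonds + H).
Check the 21 heavy atoms by environment: 10× c (aromatic, X3) → no; 3× N (X3) → no; 5× C (X4) → no; 1× S (X2) → match; 2× C (X2) → match.
Summing the matching environments: 1 + 2 = 3 matching atoms.

3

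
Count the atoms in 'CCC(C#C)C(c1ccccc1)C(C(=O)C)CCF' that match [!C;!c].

The query [!C;!c] means: neither aliphatic nor aromatic carbon — same as [!#6].
Check the 19 heavy atoms by environment: 11× C → no; 6× c (aromatic) → no; 1× O → match; 1× F → match.
Summing the matching environments: 1 + 1 = 2 matching atoms.

2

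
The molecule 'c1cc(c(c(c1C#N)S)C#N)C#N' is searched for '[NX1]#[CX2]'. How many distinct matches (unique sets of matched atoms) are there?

3

[NX1]#[CX2] is the SMARTS for a nitrile: a nitrogen triple-bonded to a two-connected carbon.
The molecule carries 3 separate instances of a nitrile (-C#N) meeting every constraint; each maps to a distinct set of atoms, giving 3 matches.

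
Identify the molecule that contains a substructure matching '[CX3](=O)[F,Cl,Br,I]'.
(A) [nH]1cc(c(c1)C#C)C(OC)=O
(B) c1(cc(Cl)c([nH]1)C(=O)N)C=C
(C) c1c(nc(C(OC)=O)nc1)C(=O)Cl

[CX3](=O)[F,Cl,Br,I] describes a carbonyl carbon bonded to a halogen (an acyl halide).
(A) has a methyl-ester group (-C(=O)OCH3) but the carbonyl is bonded to -O-C, not to a halogen.
(B) has a chloro substituent but the Cl is not on a carbonyl carbon.
(C) contains an acyl chloride (-C(=O)Cl), which satisfies every atom and bond constraint.
So the answer is (C).

C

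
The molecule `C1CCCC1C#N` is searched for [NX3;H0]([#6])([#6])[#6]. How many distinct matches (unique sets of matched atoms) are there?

0

[NX3;H0]([#6])([#6])[#6] is the SMARTS for a tertiary amine: a trivalent nitrogen with no H, bonded to three carbons.
No fragment in the molecule satisfies every constraint, giving 0 matches.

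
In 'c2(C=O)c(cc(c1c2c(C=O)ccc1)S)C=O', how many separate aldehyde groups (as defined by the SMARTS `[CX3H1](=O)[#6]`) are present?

3

[CX3H1](=O)[#6] is the SMARTS for an aldehyde: an sp2 carbon with one H, double-bonded to O and single-bonded to carbon.
The molecule carries 3 separate instances of an aldehyde (-CHO) meeting every constraint; each maps to a distinct set of atoms, giving 3 matches.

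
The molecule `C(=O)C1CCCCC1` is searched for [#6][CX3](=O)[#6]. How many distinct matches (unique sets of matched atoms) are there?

[#6][CX3](=O)[#6] is the SMARTS for a ketone: a carbonyl carbon (no H) flanked by two carbons.
The molecule has an aldehyde (-CHO), but the carbonyl carbon has H1, so it is not flanked by two carbons; nothing else fits, so there are 0 matches.

0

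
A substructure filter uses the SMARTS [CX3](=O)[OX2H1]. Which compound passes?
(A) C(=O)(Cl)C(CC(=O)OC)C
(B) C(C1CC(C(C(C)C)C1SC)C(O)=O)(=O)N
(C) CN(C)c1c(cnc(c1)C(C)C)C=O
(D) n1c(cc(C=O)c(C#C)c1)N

B

[CX3](=O)[OX2H1] describes an sp2 carbon double-bonded to O and single-bonded to an -OH oxygen (a carboxylic acid).
(A) has an acyl chloride (-C(=O)Cl) but the carbonyl is bonded to Cl, not to an -OH oxygen.
(B) contains a carboxylic acid group (-C(=O)OH), which satisfies every atom and bond constraint.
(C) has an aldehyde (-CHO) but there is no singly-bonded oxygen on the carbonyl carbon.
(D) has an aldehyde (-CHO) but there is no singly-bonded oxygen on the carbonyl carbon.
So the answer is (B).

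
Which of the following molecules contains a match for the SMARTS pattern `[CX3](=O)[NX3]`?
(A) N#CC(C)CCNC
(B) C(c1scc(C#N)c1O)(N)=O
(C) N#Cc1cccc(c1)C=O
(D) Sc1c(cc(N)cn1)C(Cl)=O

B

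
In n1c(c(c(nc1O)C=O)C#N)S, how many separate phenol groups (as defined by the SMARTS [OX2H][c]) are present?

[OX2H][c] is the SMARTS for a phenol: a hydroxyl oxygen attached to an aromatic carbon.
Exactly one fragment in the molecule meets all constraints, giving 1 match.

1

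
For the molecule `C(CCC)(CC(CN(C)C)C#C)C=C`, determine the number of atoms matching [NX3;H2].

Check the 14 heavy atoms by environment: 4× C (H2, X4) → no; 2× C (H1, X4) → no; 3× C (H3, X4) → no; 1× C (H1, X3) → no; 1× C (H2, X3) → no; 1× N (H0, X3) → no; 1× C (H0, X2) → no; 1× C (H1, X2) → no.
No environment satisfies the query, so 0 matching atoms.

0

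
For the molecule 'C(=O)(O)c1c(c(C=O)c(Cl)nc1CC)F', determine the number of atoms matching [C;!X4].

2

The query [C;!X4] means: aliphatic carbon that does not have four total connections.
Check the 15 heavy atoms by environment: 1× n (aromatic, X2) → no; 5× c (aromatic, X3) → no; 2× C (X3) → match; 2× O (X1) → no; 2× C (X4) → no; 1× F (X1) → no; 1× O (X2) → no; 1× Cl (X1) → no.
That gives 2 matching atoms.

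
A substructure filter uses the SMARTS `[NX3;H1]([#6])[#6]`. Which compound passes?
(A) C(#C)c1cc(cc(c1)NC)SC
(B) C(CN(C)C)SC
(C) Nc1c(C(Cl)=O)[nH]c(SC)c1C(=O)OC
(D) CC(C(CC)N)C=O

A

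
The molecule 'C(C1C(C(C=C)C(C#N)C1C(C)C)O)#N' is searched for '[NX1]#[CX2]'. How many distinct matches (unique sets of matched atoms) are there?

[NX1]#[CX2] is the SMARTS for a nitrile: a nitrogen triple-bonded to a two-connected carbon.
The molecule carries 2 separate instances of a nitrile (-C#N) meeting every constraint; each maps to a distinct set of atoms, giving 2 matches.

2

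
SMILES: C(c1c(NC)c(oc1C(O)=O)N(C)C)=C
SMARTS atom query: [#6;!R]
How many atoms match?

The query [#6;!R] means: carbon not in any ring.
Check the 15 heavy atoms by environment: 1× o (aromatic, in 5-ring) → no; 4× c (aromatic, in 5-ring) → no; 6× C (acyclic) → match; 2× N (acyclic) → no; 2× O (acyclic) → no.
That gives 6 matching atoms.

6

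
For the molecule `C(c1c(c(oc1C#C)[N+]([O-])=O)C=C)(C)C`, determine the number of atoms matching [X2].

The query [X2] means: any atom with exactly two total connections (bonds + H).
Check the 15 heavy atoms by environment: 1× o (aromatic, X2) → match; 4× c (aromatic, X3) → no; 3× C (X4) → no; 2× C (X3) → no; 1× N (charge +1, X3) → no; 1× O (charge -1, X1) → no; 1× O (X1) → no; 2× C (X2) → match.
Summing the matching environments: 1 + 2 = 3 matching atoms.

3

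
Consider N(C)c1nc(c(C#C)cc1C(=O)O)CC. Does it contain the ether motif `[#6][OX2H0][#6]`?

No

The pattern [#6][OX2H0][#6] describes an aliphatic oxygen bridging two carbons with no H on the oxygen — an ether.
The closest candidate here is a carboxylic acid group (-C(=O)OH), but the -OH oxygen has H1; the =O is OX1, not OX2. No other fragment satisfies the full query, so there is no match.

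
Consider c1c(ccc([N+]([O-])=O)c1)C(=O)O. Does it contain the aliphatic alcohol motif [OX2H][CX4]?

No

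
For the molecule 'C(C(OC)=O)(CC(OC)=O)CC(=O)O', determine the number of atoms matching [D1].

6

The query [D1] means: atom with exactly one heavy-atom neighbour (degree 1).
Check the 14 heavy atoms by environment: 2× C (D2) → no; 4× C (D3) → no; 4× O (D1) → match; 2× O (D2) → no; 2× C (D1) → match.
Summing the matching environments: 4 + 2 = 6 matching atoms.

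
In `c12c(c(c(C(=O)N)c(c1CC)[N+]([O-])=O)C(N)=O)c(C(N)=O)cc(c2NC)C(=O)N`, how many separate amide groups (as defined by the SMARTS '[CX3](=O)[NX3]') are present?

[CX3](=O)[NX3] is the SMARTS for an amide: a carbonyl carbon bonded to a trivalent nitrogen.
The molecule carries 4 separate instances of a primary amide (-C(=O)NH2) meeting every constraint; each maps to a distinct set of atoms, giving 4 matches.

4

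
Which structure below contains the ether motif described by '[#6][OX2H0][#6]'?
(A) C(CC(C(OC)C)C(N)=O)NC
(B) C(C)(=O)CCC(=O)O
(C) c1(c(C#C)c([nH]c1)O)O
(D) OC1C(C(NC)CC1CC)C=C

A

[#6][OX2H0][#6] describes an aliphatic oxygen bridging two carbons with no H on the oxygen (an ether).
(A) contains a methoxy ether (-OCH3), which satisfies every atom and bond constraint.
(B) has a carboxylic acid group (-C(=O)OH) but the -OH oxygen has H1; the =O is OX1, not OX2.
(C) has a hydroxyl group (-OH) but the oxygen has H1, not H0 bridging two carbons.
(D) has a hydroxyl group (-OH) but the oxygen has H1, not H0 bridging two carbons.
So the answer is (A).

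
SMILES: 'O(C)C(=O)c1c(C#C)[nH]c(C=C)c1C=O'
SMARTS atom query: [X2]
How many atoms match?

3

Check the 15 heavy atoms by environment: 1× n (aromatic, X3) → no; 4× c (aromatic, X3) → no; 4× C (X3) → no; 2× O (X1) → no; 1× O (X2) → match; 1× C (X4) → no; 2× C (X2) → match.
Summing the matching environments: 1 + 2 = 3 matching atoms.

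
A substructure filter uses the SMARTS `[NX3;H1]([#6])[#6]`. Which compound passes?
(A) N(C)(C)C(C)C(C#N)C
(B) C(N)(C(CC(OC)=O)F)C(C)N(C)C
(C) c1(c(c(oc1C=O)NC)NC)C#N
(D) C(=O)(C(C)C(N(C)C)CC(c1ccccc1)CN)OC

C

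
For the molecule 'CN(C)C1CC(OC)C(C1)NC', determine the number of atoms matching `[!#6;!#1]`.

3

The query [!#6;!#1] means: not carbon and not hydrogen — any heteroatom.
Check the 12 heavy atoms by environment: 9× C → no; 2× N → match; 1× O → match.
Summing the matching environments: 2 + 1 = 3 matching atoms.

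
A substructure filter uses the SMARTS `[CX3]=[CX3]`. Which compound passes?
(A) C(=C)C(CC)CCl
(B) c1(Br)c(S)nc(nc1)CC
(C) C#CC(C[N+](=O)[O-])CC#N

A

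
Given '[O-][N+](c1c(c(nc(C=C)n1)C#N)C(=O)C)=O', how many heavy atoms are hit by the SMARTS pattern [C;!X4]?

4

The query [C;!X4] means: aliphatic carbon that does not have four total connections.
Check the 16 heavy atoms by environment: 2× n (aromatic, X2) → no; 4× c (aromatic, X3) → no; 3× C (X3) → match; 1× C (X2) → match; 1× N (X1) → no; 1× N (charge +1, X3) → no; 1× O (charge -1, X1) → no; 2× O (X1) → no; 1× C (X4) → no.
Summing the matching environments: 3 + 1 = 4 matching atoms.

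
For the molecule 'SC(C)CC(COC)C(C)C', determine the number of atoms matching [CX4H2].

The query [CX4H2] means: sp3 carbon (X4) with exactly two hydrogens.
Check the 11 heavy atoms by environment: 2× C (H2, X4) → match; 3× C (H1, X4) → no; 4× C (H3, X4) → no; 1× S (H1, X2) → no; 1× O (H0, X2) → no.
That gives 2 matching atoms.

2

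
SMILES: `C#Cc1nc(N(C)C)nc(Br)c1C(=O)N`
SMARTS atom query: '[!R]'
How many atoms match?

9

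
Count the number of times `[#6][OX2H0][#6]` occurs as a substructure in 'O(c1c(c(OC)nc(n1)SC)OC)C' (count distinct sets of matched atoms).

3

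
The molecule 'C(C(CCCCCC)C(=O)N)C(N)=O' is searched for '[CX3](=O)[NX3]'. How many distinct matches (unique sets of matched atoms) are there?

[CX3](=O)[NX3] is the SMARTS for an amide: a carbonyl carbon bonded to a trivalent nitrogen.
The molecule carries 2 separate instances of a primary amide (-C(=O)NH2) meeting every constraint; each maps to a distinct set of atoms, giving 2 matches.

2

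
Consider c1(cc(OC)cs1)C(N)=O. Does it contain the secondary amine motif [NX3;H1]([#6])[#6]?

The pattern [NX3;H1]([#6])[#6] describes a trivalent nitrogen with one H, bonded to two carbons — a secondary amine.
The closest candidate here is a primary amide (-C(=O)NH2), but the -C(=O)NH2 nitrogen has H2, not H1. No other fragment satisfies the full query, so there is no match.

No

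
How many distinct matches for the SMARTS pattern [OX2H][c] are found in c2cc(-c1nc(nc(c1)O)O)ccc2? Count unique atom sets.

2

[OX2H][c] is the SMARTS for a phenol: a hydroxyl oxygen attached to an aromatic carbon.
The molecule carries 2 separate instances of a hydroxyl group (-OH) meeting every constraint; each maps to a distinct set of atoms, giving 2 matches.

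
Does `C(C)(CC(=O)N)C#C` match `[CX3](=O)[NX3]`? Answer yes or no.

Yes

The pattern [CX3](=O)[NX3] describes a carbonyl carbon bonded to a trivalent nitrogen — an amide.
The molecule carries a primary amide (-C(=O)NH2), whose atoms satisfy every constraint of the query, so the pattern matches.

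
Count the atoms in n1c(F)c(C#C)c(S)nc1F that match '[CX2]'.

2

Check the 11 heavy atoms by environment: 2× n (aromatic, X2) → no; 4× c (aromatic, X3) → no; 1× S (X2) → no; 2× F (X1) → no; 2× C (X2) → match.
That gives 2 matching atoms.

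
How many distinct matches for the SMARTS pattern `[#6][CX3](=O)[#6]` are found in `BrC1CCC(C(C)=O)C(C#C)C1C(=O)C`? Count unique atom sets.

[#6][CX3](=O)[#6] is the SMARTS for a ketone: a carbonyl carbon (no H) flanked by two carbons.
The molecule carries 2 separate instances of an acetyl/ketone group (-C(=O)CH3) meeting every constraint; each maps to a distinct set of atoms, giving 2 matches.

2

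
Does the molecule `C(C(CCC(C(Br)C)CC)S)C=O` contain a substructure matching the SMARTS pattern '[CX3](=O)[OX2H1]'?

No

The pattern [CX3](=O)[OX2H1] describes an sp2 carbon double-bonded to O and single-bonded to an -OH oxygen — a carboxylic acid.
The closest candidate here is an aldehyde (-CHO), but there is no singly-bonded oxygen on the carbonyl carbon. No other fragment satisfies the full query, so there is no match.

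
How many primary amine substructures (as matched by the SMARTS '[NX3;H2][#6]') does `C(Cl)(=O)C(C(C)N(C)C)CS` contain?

0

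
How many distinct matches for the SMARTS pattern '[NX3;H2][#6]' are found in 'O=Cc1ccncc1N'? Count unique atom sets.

[NX3;H2][#6] is the SMARTS for a primary amine: a trivalent nitrogen with two H attached to carbon.
Exactly one fragment in the molecule meets all constraints, giving 1 match.

1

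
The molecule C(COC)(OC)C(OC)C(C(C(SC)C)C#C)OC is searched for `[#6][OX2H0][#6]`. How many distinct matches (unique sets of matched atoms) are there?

4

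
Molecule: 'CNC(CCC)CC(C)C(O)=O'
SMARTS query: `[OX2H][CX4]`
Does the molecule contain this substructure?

No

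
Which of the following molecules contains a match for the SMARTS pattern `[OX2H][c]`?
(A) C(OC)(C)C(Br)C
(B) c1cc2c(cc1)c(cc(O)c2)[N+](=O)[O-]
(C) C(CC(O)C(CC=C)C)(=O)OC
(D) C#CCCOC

B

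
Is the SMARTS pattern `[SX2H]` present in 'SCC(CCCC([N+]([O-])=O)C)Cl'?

The pattern [SX2H] describes an aliphatic sulfur with two connections, one being H — a thiol.
The molecule carries a thiol (-SH), whose atoms satisfy every constraint of the query, so the pattern matches.

Yes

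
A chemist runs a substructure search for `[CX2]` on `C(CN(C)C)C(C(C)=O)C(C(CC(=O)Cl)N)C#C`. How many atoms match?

2

The query [CX2] means: C with X2: aliphatic carbon with exactly 2 total connections.
Check the 18 heavy atoms by environment: 9× C (X4) → no; 2× C (X3) → no; 2× O (X1) → no; 1× Cl (X1) → no; 2× N (X3) → no; 2× C (X2) → match.
That gives 2 matching atoms.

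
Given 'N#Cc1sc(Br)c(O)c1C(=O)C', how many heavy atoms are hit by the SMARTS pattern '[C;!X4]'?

2

Check the 12 heavy atoms by environment: 1× s (aromatic, X2) → no; 4× c (aromatic, X3) → no; 1× O (X2) → no; 1× C (X2) → match; 1× N (X1) → no; 1× Br (X1) → no; 1× C (X3) → match; 1× O (X1) → no; 1× C (X4) → no.
Summing the matching environments: 1 + 1 = 2 matching atoms.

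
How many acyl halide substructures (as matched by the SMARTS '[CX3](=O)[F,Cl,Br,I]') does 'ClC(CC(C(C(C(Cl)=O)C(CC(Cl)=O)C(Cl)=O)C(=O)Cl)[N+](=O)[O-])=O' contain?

5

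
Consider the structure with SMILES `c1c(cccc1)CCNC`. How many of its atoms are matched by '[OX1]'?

0

The query [OX1] means: aliphatic oxygen with one total connection — typically a carbonyl =O or an oxide.
Check the 10 heavy atoms by environment: 3× C (X4) → no; 6× c (aromatic, X3) → no; 1× N (X3) → no.
No environment satisfies the query, so 0 matching atoms.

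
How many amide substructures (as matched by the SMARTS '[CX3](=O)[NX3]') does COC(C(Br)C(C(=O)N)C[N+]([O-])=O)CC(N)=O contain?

2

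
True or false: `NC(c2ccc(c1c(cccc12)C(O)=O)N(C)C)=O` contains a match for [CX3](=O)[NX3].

True

The pattern [CX3](=O)[NX3] describes a carbonyl carbon bonded to a trivalent nitrogen — an amide.
The molecule carries a primary amide (-C(=O)NH2), whose atoms satisfy every constraint of the query, so the pattern matches.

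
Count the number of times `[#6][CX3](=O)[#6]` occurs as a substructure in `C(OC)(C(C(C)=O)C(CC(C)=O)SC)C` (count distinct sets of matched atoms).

[#6][CX3](=O)[#6] is the SMARTS for a ketone: a carbonyl carbon (no H) flanked by two carbons.
The molecule carries 2 separate instances of an acetyl/ketone group (-C(=O)CH3) meeting every constraint; each maps to a distinct set of atoms, giving 2 matches.

2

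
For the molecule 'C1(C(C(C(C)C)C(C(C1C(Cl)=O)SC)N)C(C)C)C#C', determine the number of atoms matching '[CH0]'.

The query [CH0] means: aliphatic carbon with no attached hydrogen.
Check the 20 heavy atoms by environment: 9× C (H1) → no; 1× N (H2) → no; 2× C (H0) → match; 5× C (H3) → no; 1× S (H0) → no; 1× O (H0) → no; 1× Cl (H0) → no.
That gives 2 matching atoms.

2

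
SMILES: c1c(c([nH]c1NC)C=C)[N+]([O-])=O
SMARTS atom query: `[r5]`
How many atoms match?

The query [r5] means: r5 matches atoms in a five-membered ring.
Check the 12 heavy atoms by environment: 1× n (aromatic, in 5-ring) → match; 4× c (aromatic, in 5-ring) → match; 3× C (acyclic) → no; 1× N (charge +1, acyclic) → no; 1× O (charge -1, acyclic) → no; 1× O (acyclic) → no; 1× N (acyclic) → no.
Summing the matching environments: 1 + 4 = 5 matching atoms.

5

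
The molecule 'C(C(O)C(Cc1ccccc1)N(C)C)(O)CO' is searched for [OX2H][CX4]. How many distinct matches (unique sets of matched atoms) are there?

[OX2H][CX4] is the SMARTS for an aliphatic alcohol: a hydroxyl oxygen bound to an sp3 (X4) carbon.
The molecule carries 3 separate instances of a hydroxyl group (-OH) meeting every constraint; each maps to a distinct set of atoms, giving 3 matches.

3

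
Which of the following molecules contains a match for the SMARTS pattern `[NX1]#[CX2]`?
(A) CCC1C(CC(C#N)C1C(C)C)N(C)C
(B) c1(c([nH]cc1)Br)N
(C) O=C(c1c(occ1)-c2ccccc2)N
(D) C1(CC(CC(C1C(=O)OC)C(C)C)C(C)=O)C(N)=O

A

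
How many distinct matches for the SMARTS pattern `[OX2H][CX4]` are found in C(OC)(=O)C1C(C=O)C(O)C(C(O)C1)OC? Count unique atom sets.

[OX2H][CX4] is the SMARTS for an aliphatic alcohol: a hydroxyl oxygen bound to an sp3 (X4) carbon.
The molecule carries 2 separate instances of a hydroxyl group (-OH) meeting every constraint; each maps to a distinct set of atoms, giving 2 matches.

2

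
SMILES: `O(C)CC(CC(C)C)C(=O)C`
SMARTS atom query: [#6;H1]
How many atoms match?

2

Check the 11 heavy atoms by environment: 2× C (H2) → no; 2× C (H1) → match; 1× C (H0) → no; 2× O (H0) → no; 4× C (H3) → no.
That gives 2 matching atoms.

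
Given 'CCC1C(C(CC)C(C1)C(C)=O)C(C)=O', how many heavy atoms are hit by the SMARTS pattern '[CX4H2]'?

3

Check the 15 heavy atoms by environment: 4× C (H1, X4) → no; 3× C (H2, X4) → match; 2× C (H0, X3) → no; 2× O (H0, X1) → no; 4× C (H3, X4) → no.
That gives 3 matching atoms.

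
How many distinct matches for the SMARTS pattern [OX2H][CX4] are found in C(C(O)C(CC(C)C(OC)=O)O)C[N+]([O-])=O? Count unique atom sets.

2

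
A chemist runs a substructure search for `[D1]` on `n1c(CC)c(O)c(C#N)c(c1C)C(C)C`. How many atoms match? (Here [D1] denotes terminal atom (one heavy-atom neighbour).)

The query [D1] means: atom with exactly one heavy-atom neighbour (degree 1).
Check the 15 heavy atoms by environment: 1× n (aromatic, D2) → no; 5× c (aromatic, D3) → no; 1× O (D1) → match; 4× C (D1) → match; 1× C (D3) → no; 2× C (D2) → no; 1× N (D1) → match.
Summing the matching environments: 1 + 4 + 1 = 6 matching atoms.

6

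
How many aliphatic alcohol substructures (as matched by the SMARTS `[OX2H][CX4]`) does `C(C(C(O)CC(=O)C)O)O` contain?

3

[OX2H][CX4] is the SMARTS for an aliphatic alcohol: a hydroxyl oxygen bound to an sp3 (X4) carbon.
The molecule carries 3 separate instances of a hydroxyl group (-OH) meeting every constraint; each maps to a distinct set of atoms, giving 3 matches.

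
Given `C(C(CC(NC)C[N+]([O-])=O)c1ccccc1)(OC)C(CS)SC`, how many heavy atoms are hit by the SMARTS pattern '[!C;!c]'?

The query [!C;!c] means: neither aliphatic nor aromatic carbon — same as [!#6].
Check the 23 heavy atoms by environment: 10× C → no; 2× S → match; 1× N → match; 6× c (aromatic) → no; 1× N (charge +1) → match; 1× O (charge -1) → match; 2× O → match.
Summing the matching environments: 2 + 1 + 1 + 1 + 2 = 7 matching atoms.

7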